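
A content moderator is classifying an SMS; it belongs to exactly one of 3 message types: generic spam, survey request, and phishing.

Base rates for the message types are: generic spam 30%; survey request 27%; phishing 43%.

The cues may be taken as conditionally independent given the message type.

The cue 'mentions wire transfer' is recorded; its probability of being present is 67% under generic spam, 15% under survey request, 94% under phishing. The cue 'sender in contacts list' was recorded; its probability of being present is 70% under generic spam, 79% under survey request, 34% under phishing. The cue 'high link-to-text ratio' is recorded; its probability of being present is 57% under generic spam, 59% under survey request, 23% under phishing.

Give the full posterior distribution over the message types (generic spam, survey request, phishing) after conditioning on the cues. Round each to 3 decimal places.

0.614, 0.144, 0.242

Multiply each prior by the joint likelihood of the cue pattern:
  generic spam: 0.30 × 0.67 × 0.70 × 0.57 = 0.080199
  survey request: 0.27 × 0.15 × 0.79 × 0.59 = 0.018877
  phishing: 0.43 × 0.94 × 0.34 × 0.23 = 0.031608
Marginal likelihood of the evidence = 0.13068.
P(generic spam | evidence) = 0.080199 / 0.13068 ≈ 0.614
P(survey request | evidence) = 0.018877 / 0.13068 ≈ 0.144
P(phishing | evidence) = 0.031608 / 0.13068 ≈ 0.242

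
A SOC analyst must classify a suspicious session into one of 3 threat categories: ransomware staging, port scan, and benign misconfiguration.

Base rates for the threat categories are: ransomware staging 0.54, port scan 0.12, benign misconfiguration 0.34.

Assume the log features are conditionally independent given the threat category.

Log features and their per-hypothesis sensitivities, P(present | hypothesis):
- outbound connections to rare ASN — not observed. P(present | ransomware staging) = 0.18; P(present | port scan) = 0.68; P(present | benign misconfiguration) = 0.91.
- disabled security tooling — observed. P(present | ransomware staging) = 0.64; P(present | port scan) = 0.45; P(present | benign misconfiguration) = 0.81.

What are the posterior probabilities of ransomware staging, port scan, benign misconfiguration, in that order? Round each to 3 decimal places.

0.871, 0.053, 0.076

By Bayes' rule with conditional independence, the unnormalized weight for each hypothesis is prior × ∏ likelihoods (using 1 − P(present | H) for each absent log feature):
  ransomware staging: 0.54 × (1 − 0.18) × 0.64 = 0.28339
  port scan: 0.12 × (1 − 0.68) × 0.45 = 0.01728
  benign misconfiguration: 0.34 × (1 − 0.91) × 0.81 = 0.024786
The unnormalized weights sum to 0.32546.
P(ransomware staging | evidence) = 0.28339 / 0.32546 ≈ 0.871
P(port scan | evidence) = 0.01728 / 0.32546 ≈ 0.053
P(benign misconfiguration | evidence) = 0.024786 / 0.32546 ≈ 0.076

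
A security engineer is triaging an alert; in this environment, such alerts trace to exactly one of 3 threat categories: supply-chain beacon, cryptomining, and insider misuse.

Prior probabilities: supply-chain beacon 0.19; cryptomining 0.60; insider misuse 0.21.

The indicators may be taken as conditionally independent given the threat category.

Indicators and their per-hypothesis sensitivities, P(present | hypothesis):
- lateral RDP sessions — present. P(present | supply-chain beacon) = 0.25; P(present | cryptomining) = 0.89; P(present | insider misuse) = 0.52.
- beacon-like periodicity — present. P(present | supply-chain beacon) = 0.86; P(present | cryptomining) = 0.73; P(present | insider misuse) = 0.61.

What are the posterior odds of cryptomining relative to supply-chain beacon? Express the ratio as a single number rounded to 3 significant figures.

Posterior odds equal prior odds times the likelihood ratio; only the two competing hypotheses matter.
  cryptomining: 0.60 × 0.89 × 0.73 = 0.38982
  supply-chain beacon: 0.19 × 0.25 × 0.86 = 0.04085
Odds(cryptomining : supply-chain beacon) = 0.38982 / 0.04085 ≈ 9.54.

9.54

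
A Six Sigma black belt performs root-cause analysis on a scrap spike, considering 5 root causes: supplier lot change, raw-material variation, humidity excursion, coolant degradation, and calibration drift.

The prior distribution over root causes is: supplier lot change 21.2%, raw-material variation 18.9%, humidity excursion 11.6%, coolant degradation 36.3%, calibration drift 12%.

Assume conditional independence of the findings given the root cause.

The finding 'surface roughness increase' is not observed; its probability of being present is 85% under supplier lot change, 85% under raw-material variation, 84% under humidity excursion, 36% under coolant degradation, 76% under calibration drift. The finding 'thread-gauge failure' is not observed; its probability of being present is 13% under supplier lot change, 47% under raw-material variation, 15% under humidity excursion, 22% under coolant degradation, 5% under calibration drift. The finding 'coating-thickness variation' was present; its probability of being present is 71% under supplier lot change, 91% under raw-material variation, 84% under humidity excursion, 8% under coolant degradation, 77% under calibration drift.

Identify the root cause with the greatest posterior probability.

By Bayes' rule with conditional independence, the unnormalized weight for each hypothesis is prior × ∏ likelihoods (using 1 − P(present | H) for each absent finding):
  supplier lot change: 0.212 × (1 − 0.85) × (1 − 0.13) × 0.71 = 0.019643
  raw-material variation: 0.189 × (1 − 0.85) × (1 − 0.47) × 0.91 = 0.013673
  humidity excursion: 0.116 × (1 − 0.84) × (1 − 0.15) × 0.84 = 0.013252
  coolant degradation: 0.363 × (1 − 0.36) × (1 − 0.22) × 0.08 = 0.014497
  calibration drift: 0.120 × (1 − 0.76) × (1 − 0.05) × 0.77 = 0.021067
Normalizing constant Z = 0.019643 + 0.013673 + 0.013252 + 0.014497 + 0.021067 = 0.082132.
P(supplier lot change | evidence) ≈ 0.019643 / 0.082132 ≈ 0.239
P(raw-material variation | evidence) ≈ 0.013673 / 0.082132 ≈ 0.166
P(humidity excursion | evidence) ≈ 0.013252 / 0.082132 ≈ 0.161
P(coolant degradation | evidence) ≈ 0.014497 / 0.082132 ≈ 0.177
P(calibration drift | evidence) ≈ 0.021067 / 0.082132 ≈ 0.257
The largest is 0.257, so calibration drift is most probable.

calibration drift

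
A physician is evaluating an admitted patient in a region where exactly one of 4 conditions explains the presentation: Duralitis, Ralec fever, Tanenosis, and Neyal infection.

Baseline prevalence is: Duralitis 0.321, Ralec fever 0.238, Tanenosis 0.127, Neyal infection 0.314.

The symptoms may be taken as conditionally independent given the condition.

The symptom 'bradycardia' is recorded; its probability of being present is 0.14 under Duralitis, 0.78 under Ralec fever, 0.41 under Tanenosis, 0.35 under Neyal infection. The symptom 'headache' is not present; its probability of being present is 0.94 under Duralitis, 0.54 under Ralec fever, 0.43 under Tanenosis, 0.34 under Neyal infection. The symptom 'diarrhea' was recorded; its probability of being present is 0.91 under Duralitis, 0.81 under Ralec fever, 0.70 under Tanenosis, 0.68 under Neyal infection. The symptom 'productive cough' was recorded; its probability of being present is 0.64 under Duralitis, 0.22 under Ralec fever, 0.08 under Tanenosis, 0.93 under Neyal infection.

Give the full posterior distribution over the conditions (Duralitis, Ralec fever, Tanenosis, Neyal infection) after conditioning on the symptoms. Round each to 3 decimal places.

Multiply each prior by the joint likelihood of the symptom pattern (using 1 − P(present | H) for each absent symptom):
  Duralitis: 0.321 × 0.14 × (1 − 0.94) × 0.91 × 0.64 = 0.0015704
  Ralec fever: 0.238 × 0.78 × (1 − 0.54) × 0.81 × 0.22 = 0.015217
  Tanenosis: 0.127 × 0.41 × (1 − 0.43) × 0.70 × 0.08 = 0.0016621
  Neyal infection: 0.314 × 0.35 × (1 − 0.34) × 0.68 × 0.93 = 0.045871
The unnormalized weights sum to 0.06432.
P(Duralitis | evidence) = 0.0015704 / 0.06432 ≈ 0.024
P(Ralec fever | evidence) = 0.015217 / 0.06432 ≈ 0.237
P(Tanenosis | evidence) = 0.0016621 / 0.06432 ≈ 0.026
P(Neyal infection | evidence) = 0.045871 / 0.06432 ≈ 0.713

0.024, 0.237, 0.026, 0.713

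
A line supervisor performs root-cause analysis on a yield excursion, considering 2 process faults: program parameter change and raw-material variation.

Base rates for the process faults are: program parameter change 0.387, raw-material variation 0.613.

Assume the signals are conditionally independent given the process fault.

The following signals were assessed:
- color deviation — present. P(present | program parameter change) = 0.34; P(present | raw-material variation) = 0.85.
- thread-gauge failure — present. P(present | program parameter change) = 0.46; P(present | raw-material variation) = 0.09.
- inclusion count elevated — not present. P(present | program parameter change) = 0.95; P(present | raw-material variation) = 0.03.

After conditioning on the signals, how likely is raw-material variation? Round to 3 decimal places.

For each hypothesis, the unnormalized posterior weight is prior × product of the signal likelihoods (using 1 − P(present | H) for each absent signal):
  program parameter change: 0.387 × 0.34 × 0.46 × (1 − 0.95) = 0.0030263
  raw-material variation: 0.613 × 0.85 × 0.09 × (1 − 0.03) = 0.045488
The unnormalized weights sum to 0.048514.
P(raw-material variation | evidence) = 0.045488 / 0.048514 ≈ 0.938.

0.938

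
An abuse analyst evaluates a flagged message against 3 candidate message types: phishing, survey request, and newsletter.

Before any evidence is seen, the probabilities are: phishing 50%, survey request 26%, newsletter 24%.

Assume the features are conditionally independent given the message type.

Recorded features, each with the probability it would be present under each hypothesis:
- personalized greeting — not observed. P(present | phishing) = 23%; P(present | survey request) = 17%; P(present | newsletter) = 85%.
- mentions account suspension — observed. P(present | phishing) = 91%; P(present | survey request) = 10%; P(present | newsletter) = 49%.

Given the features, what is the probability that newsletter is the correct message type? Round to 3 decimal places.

0.045

By Bayes' rule with conditional independence, the unnormalized weight for each hypothesis is prior × ∏ likelihoods (using 1 − P(present | H) for each absent feature):
  phishing: 0.50 × (1 − 0.23) × 0.91 = 0.35035
  survey request: 0.26 × (1 − 0.17) × 0.10 = 0.02158
  newsletter: 0.24 × (1 − 0.85) × 0.49 = 0.01764
Normalizing constant Z = 0.35035 + 0.02158 + 0.01764 = 0.38957.
P(newsletter | evidence) = 0.01764 / 0.38957 ≈ 0.045.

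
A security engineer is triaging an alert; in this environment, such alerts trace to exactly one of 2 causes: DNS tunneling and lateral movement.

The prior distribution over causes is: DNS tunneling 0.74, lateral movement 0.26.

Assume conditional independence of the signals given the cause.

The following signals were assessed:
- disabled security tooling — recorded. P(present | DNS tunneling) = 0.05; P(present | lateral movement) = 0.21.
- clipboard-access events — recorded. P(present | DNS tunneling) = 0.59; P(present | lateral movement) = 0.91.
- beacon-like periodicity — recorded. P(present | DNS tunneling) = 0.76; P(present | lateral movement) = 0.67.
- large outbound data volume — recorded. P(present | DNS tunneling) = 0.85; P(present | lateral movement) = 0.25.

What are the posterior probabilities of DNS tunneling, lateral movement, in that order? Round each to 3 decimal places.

0.629, 0.371

For each hypothesis, the unnormalized posterior weight is prior × product of the signal likelihoods:
  DNS tunneling: 0.74 × 0.05 × 0.59 × 0.76 × 0.85 = 0.014102
  lateral movement: 0.26 × 0.21 × 0.91 × 0.67 × 0.25 = 0.0083224
Marginal likelihood of the evidence = 0.022425.
P(DNS tunneling | evidence) = 0.014102 / 0.022425 ≈ 0.629
P(lateral movement | evidence) = 0.0083224 / 0.022425 ≈ 0.371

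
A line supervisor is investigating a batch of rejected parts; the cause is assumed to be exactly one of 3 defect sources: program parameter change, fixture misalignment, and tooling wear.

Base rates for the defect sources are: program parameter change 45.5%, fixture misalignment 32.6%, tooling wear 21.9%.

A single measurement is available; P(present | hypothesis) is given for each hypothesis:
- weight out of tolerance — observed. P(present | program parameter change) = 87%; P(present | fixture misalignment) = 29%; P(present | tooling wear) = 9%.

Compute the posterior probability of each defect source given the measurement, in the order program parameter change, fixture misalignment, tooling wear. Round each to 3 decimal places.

For each hypothesis, the unnormalized posterior weight is prior × likelihood:
  program parameter change: 0.455 × 0.87 = 0.39585
  fixture misalignment: 0.326 × 0.29 = 0.09454
  tooling wear: 0.219 × 0.09 = 0.01971
Marginal likelihood of the evidence = 0.5101.
P(program parameter change | evidence) = 0.39585 / 0.5101 ≈ 0.776
P(fixture misalignment | evidence) = 0.09454 / 0.5101 ≈ 0.185
P(tooling wear | evidence) = 0.01971 / 0.5101 ≈ 0.039

0.776, 0.185, 0.039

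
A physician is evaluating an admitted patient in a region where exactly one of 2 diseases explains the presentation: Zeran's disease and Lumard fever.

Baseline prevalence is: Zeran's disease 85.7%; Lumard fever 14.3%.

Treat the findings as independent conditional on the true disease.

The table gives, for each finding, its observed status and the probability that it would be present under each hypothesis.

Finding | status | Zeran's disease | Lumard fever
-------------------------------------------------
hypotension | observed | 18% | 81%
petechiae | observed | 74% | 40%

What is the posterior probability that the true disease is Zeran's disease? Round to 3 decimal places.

0.711

Multiply each prior by the joint likelihood of the evidence pattern:
  Zeran's disease: 0.857 × 0.18 × 0.74 = 0.11415
  Lumard fever: 0.143 × 0.81 × 0.40 = 0.046332
The unnormalized weights sum to 0.16048.
P(Zeran's disease | evidence) = 0.11415 / 0.16048 ≈ 0.711.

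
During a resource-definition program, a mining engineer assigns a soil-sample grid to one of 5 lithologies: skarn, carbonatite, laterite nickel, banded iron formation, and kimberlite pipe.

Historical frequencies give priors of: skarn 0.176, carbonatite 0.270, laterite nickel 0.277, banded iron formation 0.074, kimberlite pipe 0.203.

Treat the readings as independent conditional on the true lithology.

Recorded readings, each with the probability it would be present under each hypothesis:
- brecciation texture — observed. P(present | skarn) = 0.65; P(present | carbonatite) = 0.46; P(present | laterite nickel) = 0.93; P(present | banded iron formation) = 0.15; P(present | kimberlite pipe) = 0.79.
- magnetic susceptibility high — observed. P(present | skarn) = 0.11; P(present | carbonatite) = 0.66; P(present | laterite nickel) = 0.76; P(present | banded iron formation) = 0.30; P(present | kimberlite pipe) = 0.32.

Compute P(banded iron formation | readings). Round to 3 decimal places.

0.010

By Bayes' rule with conditional independence, the unnormalized weight for each hypothesis is prior × ∏ likelihoods:
  skarn: 0.176 × 0.65 × 0.11 = 0.012584
  carbonatite: 0.270 × 0.46 × 0.66 = 0.081972
  laterite nickel: 0.277 × 0.93 × 0.76 = 0.19578
  banded iron formation: 0.074 × 0.15 × 0.30 = 0.00333
  kimberlite pipe: 0.203 × 0.79 × 0.32 = 0.051318
Normalizing constant Z = 0.012584 + 0.081972 + 0.19578 + 0.00333 + 0.051318 = 0.34499.
P(banded iron formation | evidence) = 0.00333 / 0.34499 ≈ 0.010.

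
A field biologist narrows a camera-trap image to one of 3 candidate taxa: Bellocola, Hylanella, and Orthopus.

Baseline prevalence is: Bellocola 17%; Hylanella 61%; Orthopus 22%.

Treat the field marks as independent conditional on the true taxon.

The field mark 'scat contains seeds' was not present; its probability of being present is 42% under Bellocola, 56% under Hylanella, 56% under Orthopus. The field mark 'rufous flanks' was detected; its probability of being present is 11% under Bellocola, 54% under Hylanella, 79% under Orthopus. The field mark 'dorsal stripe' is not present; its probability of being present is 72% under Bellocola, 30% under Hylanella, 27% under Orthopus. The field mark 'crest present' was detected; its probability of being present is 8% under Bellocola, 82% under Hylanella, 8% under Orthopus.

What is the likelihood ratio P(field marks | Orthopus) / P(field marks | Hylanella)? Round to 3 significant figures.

0.149

Take the product of per-field mark likelihoods under each hypothesis (using 1 − P(present | H) for each absent field mark), then divide.
  Orthopus: (1 − 0.56) × 0.79 × (1 − 0.27) × 0.08 = 0.0203
  Hylanella: (1 − 0.56) × 0.54 × (1 − 0.30) × 0.82 = 0.13638
Bayes factor = 0.0203 / 0.13638 ≈ 0.149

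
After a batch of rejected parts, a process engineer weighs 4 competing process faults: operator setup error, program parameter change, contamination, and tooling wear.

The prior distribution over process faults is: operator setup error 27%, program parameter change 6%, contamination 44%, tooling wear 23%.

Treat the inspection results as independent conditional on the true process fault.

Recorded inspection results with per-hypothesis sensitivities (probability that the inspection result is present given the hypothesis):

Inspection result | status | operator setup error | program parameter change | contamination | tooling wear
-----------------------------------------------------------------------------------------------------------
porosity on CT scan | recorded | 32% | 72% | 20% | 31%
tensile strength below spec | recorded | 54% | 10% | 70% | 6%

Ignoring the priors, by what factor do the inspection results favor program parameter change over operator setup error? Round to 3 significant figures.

0.417

The Bayes factor is the ratio of the joint likelihoods of the inspection result pattern under the two hypotheses.
  program parameter change: 0.72 × 0.10 = 0.072
  operator setup error: 0.32 × 0.54 = 0.1728
Bayes factor = 0.072 / 0.1728 ≈ 0.417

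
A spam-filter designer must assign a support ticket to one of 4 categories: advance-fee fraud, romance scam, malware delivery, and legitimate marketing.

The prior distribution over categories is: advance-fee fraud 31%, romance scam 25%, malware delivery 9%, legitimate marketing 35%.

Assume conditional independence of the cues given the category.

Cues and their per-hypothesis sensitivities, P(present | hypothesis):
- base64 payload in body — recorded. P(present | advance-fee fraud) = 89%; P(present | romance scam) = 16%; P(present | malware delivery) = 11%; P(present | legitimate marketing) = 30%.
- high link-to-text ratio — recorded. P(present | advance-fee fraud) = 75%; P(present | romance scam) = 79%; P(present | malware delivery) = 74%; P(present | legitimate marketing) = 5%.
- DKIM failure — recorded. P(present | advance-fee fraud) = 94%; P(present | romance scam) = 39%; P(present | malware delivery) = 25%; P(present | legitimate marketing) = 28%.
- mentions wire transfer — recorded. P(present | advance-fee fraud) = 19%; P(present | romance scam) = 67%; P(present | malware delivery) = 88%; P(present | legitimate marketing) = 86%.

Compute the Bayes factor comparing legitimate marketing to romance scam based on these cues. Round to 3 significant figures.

Joint likelihood of the cue pattern under each hypothesis:
  legitimate marketing: 0.30 × 0.05 × 0.28 × 0.86 = 0.003612
  romance scam: 0.16 × 0.79 × 0.39 × 0.67 = 0.033028
Bayes factor = 0.003612 / 0.033028 ≈ 0.109

0.109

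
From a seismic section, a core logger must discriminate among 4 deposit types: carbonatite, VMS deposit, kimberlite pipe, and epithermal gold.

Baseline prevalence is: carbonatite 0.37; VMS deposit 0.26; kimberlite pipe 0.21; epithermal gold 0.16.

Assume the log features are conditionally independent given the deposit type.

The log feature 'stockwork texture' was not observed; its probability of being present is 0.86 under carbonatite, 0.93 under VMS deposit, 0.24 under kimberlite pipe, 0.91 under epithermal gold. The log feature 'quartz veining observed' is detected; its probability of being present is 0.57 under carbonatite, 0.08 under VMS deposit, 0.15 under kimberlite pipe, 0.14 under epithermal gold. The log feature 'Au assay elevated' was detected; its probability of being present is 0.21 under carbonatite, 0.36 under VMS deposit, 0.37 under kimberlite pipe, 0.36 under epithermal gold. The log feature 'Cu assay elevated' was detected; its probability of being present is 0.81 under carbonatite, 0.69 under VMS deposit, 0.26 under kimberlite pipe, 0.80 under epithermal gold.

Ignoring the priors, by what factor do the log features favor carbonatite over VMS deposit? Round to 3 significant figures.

9.76

Take the product of per-log feature likelihoods under each hypothesis (using 1 − P(present | H) for each absent log feature), then divide.
  carbonatite: (1 − 0.86) × 0.57 × 0.21 × 0.81 = 0.013574
  VMS deposit: (1 − 0.93) × 0.08 × 0.36 × 0.69 = 0.001391
Bayes factor = 0.013574 / 0.001391 ≈ 9.76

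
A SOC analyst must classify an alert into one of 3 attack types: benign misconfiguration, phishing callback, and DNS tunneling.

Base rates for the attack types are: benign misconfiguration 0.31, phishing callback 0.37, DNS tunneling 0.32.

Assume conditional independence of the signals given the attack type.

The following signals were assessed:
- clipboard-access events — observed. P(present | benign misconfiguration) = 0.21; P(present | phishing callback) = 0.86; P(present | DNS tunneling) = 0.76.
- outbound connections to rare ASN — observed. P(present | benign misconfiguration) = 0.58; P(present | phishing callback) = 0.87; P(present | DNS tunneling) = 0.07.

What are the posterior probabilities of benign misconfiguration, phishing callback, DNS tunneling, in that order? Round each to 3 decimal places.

0.114, 0.835, 0.051

For each hypothesis, the unnormalized posterior weight is prior × product of the signal likelihoods:
  benign misconfiguration: 0.31 × 0.21 × 0.58 = 0.037758
  phishing callback: 0.37 × 0.86 × 0.87 = 0.27683
  DNS tunneling: 0.32 × 0.76 × 0.07 = 0.017024
Normalizing constant Z = 0.037758 + 0.27683 + 0.017024 = 0.33162.
P(benign misconfiguration | evidence) = 0.037758 / 0.33162 ≈ 0.114
P(phishing callback | evidence) = 0.27683 / 0.33162 ≈ 0.835
P(DNS tunneling | evidence) = 0.017024 / 0.33162 ≈ 0.051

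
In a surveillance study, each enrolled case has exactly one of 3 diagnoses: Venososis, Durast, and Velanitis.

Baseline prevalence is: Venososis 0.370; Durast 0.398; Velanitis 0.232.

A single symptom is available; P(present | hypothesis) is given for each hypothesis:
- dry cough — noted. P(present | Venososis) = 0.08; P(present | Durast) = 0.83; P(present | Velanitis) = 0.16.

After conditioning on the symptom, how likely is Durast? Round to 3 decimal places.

For each hypothesis, the unnormalized posterior weight is prior × likelihood:
  Venososis: 0.370 × 0.08 = 0.0296
  Durast: 0.398 × 0.83 = 0.33034
  Velanitis: 0.232 × 0.16 = 0.03712
The unnormalized weights sum to 0.39706.
P(Durast | evidence) = 0.33034 / 0.39706 ≈ 0.832.

0.832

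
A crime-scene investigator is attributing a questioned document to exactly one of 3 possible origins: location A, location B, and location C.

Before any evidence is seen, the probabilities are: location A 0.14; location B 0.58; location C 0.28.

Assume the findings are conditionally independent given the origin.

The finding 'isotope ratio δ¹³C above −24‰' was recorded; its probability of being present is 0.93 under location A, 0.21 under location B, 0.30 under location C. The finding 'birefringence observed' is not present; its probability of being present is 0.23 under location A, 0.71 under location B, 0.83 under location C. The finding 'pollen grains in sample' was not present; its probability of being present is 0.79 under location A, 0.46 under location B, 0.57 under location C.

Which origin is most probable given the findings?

For each hypothesis, the unnormalized posterior weight is prior × product of the finding likelihoods (using 1 − P(present | H) for each absent finding):
  location A: 0.14 × 0.93 × (1 − 0.23) × (1 − 0.79) = 0.021053
  location B: 0.58 × 0.21 × (1 − 0.71) × (1 − 0.46) = 0.019074
  location C: 0.28 × 0.30 × (1 − 0.83) × (1 − 0.57) = 0.0061404
Marginal likelihood of the evidence = 0.046268.
P(location A | evidence) ≈ 0.021053 / 0.046268 ≈ 0.455
P(location B | evidence) ≈ 0.019074 / 0.046268 ≈ 0.412
P(location C | evidence) ≈ 0.0061404 / 0.046268 ≈ 0.133
The largest is 0.455, so location A is most probable.

location A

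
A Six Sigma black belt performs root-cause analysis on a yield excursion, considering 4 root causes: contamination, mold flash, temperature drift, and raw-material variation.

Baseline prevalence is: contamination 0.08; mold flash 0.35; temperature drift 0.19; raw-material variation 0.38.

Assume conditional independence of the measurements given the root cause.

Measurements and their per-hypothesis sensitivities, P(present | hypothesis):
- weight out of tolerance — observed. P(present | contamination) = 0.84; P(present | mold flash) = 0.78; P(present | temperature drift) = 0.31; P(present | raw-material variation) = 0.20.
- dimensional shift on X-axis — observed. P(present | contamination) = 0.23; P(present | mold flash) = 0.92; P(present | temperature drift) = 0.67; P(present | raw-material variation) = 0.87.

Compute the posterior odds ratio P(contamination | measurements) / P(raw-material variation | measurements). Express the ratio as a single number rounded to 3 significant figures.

Unnormalized posterior weight (prior times the measurement likelihoods) for each of the two hypotheses:
  contamination: 0.08 × 0.84 × 0.23 = 0.015456
  raw-material variation: 0.38 × 0.20 × 0.87 = 0.06612
Posterior odds = 0.015456 / 0.06612 ≈ 0.234.

0.234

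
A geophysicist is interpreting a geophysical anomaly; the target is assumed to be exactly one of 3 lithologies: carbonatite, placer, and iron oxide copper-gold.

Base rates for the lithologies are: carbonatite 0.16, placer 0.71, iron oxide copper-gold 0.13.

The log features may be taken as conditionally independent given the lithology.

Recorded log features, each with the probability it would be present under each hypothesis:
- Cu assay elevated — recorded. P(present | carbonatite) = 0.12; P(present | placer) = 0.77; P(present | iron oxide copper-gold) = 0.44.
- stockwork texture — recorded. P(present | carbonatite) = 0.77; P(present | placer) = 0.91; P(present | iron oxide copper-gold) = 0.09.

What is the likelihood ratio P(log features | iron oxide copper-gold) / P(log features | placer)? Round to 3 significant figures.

0.0565

Joint likelihood of the log feature pattern under each hypothesis:
  iron oxide copper-gold: 0.44 × 0.09 = 0.0396
  placer: 0.77 × 0.91 = 0.7007
Bayes factor = 0.0396 / 0.7007 ≈ 0.0565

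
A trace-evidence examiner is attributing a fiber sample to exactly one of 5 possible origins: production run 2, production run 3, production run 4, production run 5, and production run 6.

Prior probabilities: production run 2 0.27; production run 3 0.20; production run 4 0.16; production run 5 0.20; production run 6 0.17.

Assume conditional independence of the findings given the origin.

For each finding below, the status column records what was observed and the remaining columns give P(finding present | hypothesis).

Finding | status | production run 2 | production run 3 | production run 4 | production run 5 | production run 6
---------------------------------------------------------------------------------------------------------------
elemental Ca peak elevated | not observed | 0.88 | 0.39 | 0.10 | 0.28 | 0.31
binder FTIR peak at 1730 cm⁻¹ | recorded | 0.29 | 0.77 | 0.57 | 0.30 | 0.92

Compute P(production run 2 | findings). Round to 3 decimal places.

Multiply each prior by the joint likelihood of the evidence pattern (using 1 − P(present | H) for each absent finding):
  production run 2: 0.27 × (1 − 0.88) × 0.29 = 0.009396
  production run 3: 0.20 × (1 − 0.39) × 0.77 = 0.09394
  production run 4: 0.16 × (1 − 0.10) × 0.57 = 0.08208
  production run 5: 0.20 × (1 − 0.28) × 0.30 = 0.0432
  production run 6: 0.17 × (1 − 0.31) × 0.92 = 0.10792
Marginal likelihood of the evidence = 0.33653.
P(production run 2 | evidence) = 0.009396 / 0.33653 ≈ 0.028.

0.028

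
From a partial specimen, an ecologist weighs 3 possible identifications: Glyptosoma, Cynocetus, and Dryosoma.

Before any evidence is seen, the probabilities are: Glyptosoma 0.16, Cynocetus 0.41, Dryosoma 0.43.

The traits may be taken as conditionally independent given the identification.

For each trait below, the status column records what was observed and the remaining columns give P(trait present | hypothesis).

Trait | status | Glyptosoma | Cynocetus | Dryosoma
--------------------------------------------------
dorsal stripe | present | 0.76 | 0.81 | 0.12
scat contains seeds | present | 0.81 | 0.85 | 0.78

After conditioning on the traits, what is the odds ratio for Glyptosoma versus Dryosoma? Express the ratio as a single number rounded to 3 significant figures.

Unnormalized posterior weight (prior times the trait likelihoods) for each of the two hypotheses:
  Glyptosoma: 0.16 × 0.76 × 0.81 = 0.098496
  Dryosoma: 0.43 × 0.12 × 0.78 = 0.040248
Odds(Glyptosoma : Dryosoma) = 0.098496 / 0.040248 ≈ 2.45.

2.45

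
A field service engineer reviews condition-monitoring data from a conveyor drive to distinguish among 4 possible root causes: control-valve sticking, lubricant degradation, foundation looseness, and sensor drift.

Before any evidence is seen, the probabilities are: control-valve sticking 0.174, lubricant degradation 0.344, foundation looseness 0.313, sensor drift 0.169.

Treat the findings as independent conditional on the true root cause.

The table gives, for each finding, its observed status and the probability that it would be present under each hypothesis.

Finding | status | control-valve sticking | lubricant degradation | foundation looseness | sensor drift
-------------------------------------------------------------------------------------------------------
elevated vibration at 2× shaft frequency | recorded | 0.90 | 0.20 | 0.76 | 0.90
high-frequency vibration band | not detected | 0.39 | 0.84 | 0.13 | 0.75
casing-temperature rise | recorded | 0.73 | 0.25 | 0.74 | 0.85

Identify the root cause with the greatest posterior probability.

Multiply each prior by the joint likelihood of the evidence pattern (using 1 − P(present | H) for each absent finding):
  control-valve sticking: 0.174 × 0.90 × (1 − 0.39) × 0.73 = 0.069734
  lubricant degradation: 0.344 × 0.20 × (1 − 0.84) × 0.25 = 0.002752
  foundation looseness: 0.313 × 0.76 × (1 − 0.13) × 0.74 = 0.15315
  sensor drift: 0.169 × 0.90 × (1 − 0.75) × 0.85 = 0.032321
The unnormalized weights sum to 0.25795.
P(control-valve sticking | evidence) ≈ 0.069734 / 0.25795 ≈ 0.270
P(lubricant degradation | evidence) ≈ 0.002752 / 0.25795 ≈ 0.011
P(foundation looseness | evidence) ≈ 0.15315 / 0.25795 ≈ 0.594
P(sensor drift | evidence) ≈ 0.032321 / 0.25795 ≈ 0.125
The largest is 0.594, so foundation looseness is most probable.

foundation looseness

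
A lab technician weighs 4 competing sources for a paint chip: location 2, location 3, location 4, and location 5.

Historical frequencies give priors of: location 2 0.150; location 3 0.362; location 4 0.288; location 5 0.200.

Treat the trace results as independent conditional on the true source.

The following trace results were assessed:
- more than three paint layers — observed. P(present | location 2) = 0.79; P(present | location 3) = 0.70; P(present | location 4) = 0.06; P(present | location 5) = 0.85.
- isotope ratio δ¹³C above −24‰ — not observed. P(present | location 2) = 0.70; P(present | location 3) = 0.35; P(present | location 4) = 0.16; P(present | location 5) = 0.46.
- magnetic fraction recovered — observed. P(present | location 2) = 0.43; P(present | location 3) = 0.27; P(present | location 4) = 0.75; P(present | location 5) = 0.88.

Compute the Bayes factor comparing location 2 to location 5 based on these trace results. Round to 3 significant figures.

Joint likelihood of the trace result pattern under each hypothesis (using 1 − P(present | H) for each absent trace result):
  location 2: 0.79 × (1 − 0.70) × 0.43 = 0.10191
  location 5: 0.85 × (1 − 0.46) × 0.88 = 0.40392
Bayes factor = 0.10191 / 0.40392 ≈ 0.252

0.252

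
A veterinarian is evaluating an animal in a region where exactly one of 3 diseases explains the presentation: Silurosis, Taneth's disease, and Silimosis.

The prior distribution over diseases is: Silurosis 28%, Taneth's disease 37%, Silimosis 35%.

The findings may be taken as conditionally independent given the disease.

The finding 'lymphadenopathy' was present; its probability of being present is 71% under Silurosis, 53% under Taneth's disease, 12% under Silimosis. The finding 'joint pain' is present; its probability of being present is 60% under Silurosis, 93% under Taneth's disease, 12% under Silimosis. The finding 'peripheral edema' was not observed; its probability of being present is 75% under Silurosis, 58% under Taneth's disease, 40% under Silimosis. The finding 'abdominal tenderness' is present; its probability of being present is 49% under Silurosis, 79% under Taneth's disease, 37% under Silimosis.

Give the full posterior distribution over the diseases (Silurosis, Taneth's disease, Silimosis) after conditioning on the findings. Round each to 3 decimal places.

For each hypothesis, the unnormalized posterior weight is prior × product of the finding likelihoods (using 1 − P(present | H) for each absent finding):
  Silurosis: 0.28 × 0.71 × 0.60 × (1 − 0.75) × 0.49 = 0.014612
  Taneth's disease: 0.37 × 0.53 × 0.93 × (1 − 0.58) × 0.79 = 0.060511
  Silimosis: 0.35 × 0.12 × 0.12 × (1 − 0.40) × 0.37 = 0.0011189
The unnormalized weights sum to 0.076242.
P(Silurosis | evidence) = 0.014612 / 0.076242 ≈ 0.192
P(Taneth's disease | evidence) = 0.060511 / 0.076242 ≈ 0.794
P(Silimosis | evidence) = 0.0011189 / 0.076242 ≈ 0.015

0.192, 0.794, 0.015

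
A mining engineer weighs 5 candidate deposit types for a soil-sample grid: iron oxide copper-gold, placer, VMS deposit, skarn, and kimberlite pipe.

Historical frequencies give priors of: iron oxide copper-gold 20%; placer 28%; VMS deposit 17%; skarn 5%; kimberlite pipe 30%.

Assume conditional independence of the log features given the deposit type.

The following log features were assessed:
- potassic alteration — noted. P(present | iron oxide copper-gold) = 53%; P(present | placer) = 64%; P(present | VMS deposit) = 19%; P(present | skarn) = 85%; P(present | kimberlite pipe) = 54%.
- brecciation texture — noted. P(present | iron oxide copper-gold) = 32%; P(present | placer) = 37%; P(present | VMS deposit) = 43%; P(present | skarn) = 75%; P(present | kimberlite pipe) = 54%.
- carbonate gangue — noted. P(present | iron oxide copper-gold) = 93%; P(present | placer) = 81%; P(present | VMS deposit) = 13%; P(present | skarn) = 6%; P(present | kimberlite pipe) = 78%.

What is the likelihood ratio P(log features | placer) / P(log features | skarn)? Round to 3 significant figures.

The Bayes factor is the ratio of the joint likelihoods of the log feature pattern under the two hypotheses.
  placer: 0.64 × 0.37 × 0.81 = 0.19181
  skarn: 0.85 × 0.75 × 0.06 = 0.03825
Bayes factor = 0.19181 / 0.03825 ≈ 5.01

5.01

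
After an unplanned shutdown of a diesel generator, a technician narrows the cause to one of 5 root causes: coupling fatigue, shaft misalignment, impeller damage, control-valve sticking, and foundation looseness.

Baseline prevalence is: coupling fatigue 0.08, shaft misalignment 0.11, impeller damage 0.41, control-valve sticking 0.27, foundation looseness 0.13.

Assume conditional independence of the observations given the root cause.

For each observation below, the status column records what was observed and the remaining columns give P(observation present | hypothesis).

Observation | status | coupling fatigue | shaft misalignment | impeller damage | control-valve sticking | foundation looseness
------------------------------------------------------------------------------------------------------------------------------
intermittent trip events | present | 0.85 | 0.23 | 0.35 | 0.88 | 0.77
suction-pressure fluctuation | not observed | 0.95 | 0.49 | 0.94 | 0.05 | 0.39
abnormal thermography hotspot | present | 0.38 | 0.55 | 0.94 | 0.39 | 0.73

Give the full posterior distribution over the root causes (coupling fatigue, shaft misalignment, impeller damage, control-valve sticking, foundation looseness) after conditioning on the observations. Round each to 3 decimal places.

0.009, 0.048, 0.054, 0.590, 0.299

Multiply each prior by the joint likelihood of the evidence pattern (using 1 − P(present | H) for each absent observation):
  coupling fatigue: 0.08 × 0.85 × (1 − 0.95) × 0.38 = 0.001292
  shaft misalignment: 0.11 × 0.23 × (1 − 0.49) × 0.55 = 0.0070967
  impeller damage: 0.41 × 0.35 × (1 − 0.94) × 0.94 = 0.0080934
  control-valve sticking: 0.27 × 0.88 × (1 − 0.05) × 0.39 = 0.088031
  foundation looseness: 0.13 × 0.77 × (1 − 0.39) × 0.73 = 0.044575
Marginal likelihood of the evidence = 0.14909.
P(coupling fatigue | evidence) = 0.001292 / 0.14909 ≈ 0.009
P(shaft misalignment | evidence) = 0.0070967 / 0.14909 ≈ 0.048
P(impeller damage | evidence) = 0.0080934 / 0.14909 ≈ 0.054
P(control-valve sticking | evidence) = 0.088031 / 0.14909 ≈ 0.590
P(foundation looseness | evidence) = 0.044575 / 0.14909 ≈ 0.299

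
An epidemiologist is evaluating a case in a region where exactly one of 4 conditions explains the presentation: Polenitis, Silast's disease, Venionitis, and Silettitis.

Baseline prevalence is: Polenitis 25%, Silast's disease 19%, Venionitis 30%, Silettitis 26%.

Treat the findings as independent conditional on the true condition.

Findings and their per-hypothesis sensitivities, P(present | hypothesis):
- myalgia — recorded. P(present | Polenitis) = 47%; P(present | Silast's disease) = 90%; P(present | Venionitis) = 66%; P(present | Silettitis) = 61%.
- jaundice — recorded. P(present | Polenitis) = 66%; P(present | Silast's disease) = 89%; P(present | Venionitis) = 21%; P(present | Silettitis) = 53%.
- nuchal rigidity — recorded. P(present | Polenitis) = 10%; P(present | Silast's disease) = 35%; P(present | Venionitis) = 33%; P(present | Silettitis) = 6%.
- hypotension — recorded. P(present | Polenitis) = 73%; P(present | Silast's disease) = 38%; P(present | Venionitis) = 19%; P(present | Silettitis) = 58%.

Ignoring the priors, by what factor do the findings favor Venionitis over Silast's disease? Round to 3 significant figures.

0.0816

Take the product of per-finding likelihoods under each hypothesis, then divide.
  Venionitis: 0.66 × 0.21 × 0.33 × 0.19 = 0.0086902
  Silast's disease: 0.90 × 0.89 × 0.35 × 0.38 = 0.10653
Bayes factor = 0.0086902 / 0.10653 ≈ 0.0816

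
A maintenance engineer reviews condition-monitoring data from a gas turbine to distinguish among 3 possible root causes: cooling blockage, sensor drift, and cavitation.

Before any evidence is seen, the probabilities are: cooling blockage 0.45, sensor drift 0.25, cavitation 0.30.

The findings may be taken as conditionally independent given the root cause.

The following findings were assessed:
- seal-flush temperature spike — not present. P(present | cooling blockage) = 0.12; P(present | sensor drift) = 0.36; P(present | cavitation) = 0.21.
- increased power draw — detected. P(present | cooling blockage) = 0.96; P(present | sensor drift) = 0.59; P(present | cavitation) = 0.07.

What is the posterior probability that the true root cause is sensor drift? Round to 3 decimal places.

0.192

For each hypothesis, the unnormalized posterior weight is prior × product of the finding likelihoods (using 1 − P(present | H) for each absent finding):
  cooling blockage: 0.45 × (1 − 0.12) × 0.96 = 0.38016
  sensor drift: 0.25 × (1 − 0.36) × 0.59 = 0.0944
  cavitation: 0.30 × (1 − 0.21) × 0.07 = 0.01659
The unnormalized weights sum to 0.49115.
P(sensor drift | evidence) = 0.0944 / 0.49115 ≈ 0.192.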